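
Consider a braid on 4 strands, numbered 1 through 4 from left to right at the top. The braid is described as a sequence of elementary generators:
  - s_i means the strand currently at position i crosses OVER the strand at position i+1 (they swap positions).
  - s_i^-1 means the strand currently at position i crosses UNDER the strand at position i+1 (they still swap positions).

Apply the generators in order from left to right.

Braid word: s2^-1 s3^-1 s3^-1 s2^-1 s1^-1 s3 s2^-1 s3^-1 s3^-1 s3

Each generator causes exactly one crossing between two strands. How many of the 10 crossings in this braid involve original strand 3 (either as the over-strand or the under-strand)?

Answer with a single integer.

Gen 1: crossing 2x3. Involves strand 3? yes. Count so far: 1
Gen 2: crossing 2x4. Involves strand 3? no. Count so far: 1
Gen 3: crossing 4x2. Involves strand 3? no. Count so far: 1
Gen 4: crossing 3x2. Involves strand 3? yes. Count so far: 2
Gen 5: crossing 1x2. Involves strand 3? no. Count so far: 2
Gen 6: crossing 3x4. Involves strand 3? yes. Count so far: 3
Gen 7: crossing 1x4. Involves strand 3? no. Count so far: 3
Gen 8: crossing 1x3. Involves strand 3? yes. Count so far: 4
Gen 9: crossing 3x1. Involves strand 3? yes. Count so far: 5
Gen 10: crossing 1x3. Involves strand 3? yes. Count so far: 6

Answer: 6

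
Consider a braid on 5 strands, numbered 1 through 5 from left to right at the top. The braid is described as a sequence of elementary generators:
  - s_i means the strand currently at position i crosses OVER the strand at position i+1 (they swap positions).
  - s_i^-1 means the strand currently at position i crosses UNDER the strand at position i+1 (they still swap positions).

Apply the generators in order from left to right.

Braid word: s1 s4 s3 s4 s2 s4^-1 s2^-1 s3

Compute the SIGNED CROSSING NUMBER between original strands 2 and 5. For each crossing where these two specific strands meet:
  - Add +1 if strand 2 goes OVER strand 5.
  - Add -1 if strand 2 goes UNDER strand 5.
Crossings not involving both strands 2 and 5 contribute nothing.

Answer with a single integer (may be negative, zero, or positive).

Gen 1: crossing 1x2. Both 2&5? no. Sum: 0
Gen 2: crossing 4x5. Both 2&5? no. Sum: 0
Gen 3: crossing 3x5. Both 2&5? no. Sum: 0
Gen 4: crossing 3x4. Both 2&5? no. Sum: 0
Gen 5: crossing 1x5. Both 2&5? no. Sum: 0
Gen 6: crossing 4x3. Both 2&5? no. Sum: 0
Gen 7: crossing 5x1. Both 2&5? no. Sum: 0
Gen 8: crossing 5x3. Both 2&5? no. Sum: 0

Answer: 0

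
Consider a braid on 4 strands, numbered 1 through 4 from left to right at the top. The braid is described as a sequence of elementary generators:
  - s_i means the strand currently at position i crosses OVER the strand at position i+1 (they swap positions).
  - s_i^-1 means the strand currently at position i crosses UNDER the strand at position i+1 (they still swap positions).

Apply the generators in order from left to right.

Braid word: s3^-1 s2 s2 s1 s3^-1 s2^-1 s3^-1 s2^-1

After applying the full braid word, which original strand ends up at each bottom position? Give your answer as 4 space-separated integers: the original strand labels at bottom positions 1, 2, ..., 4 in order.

Gen 1 (s3^-1): strand 3 crosses under strand 4. Perm now: [1 2 4 3]
Gen 2 (s2): strand 2 crosses over strand 4. Perm now: [1 4 2 3]
Gen 3 (s2): strand 4 crosses over strand 2. Perm now: [1 2 4 3]
Gen 4 (s1): strand 1 crosses over strand 2. Perm now: [2 1 4 3]
Gen 5 (s3^-1): strand 4 crosses under strand 3. Perm now: [2 1 3 4]
Gen 6 (s2^-1): strand 1 crosses under strand 3. Perm now: [2 3 1 4]
Gen 7 (s3^-1): strand 1 crosses under strand 4. Perm now: [2 3 4 1]
Gen 8 (s2^-1): strand 3 crosses under strand 4. Perm now: [2 4 3 1]

Answer: 2 4 3 1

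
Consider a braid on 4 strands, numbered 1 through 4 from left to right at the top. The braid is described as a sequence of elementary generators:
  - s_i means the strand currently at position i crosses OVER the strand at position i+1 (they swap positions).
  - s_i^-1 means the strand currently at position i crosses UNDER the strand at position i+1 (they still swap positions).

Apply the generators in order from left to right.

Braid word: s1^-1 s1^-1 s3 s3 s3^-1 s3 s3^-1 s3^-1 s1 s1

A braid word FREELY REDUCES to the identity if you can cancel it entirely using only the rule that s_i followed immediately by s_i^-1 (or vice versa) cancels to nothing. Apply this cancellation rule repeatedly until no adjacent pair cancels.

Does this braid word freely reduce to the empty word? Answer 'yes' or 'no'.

Answer: yes

Derivation:
Gen 1 (s1^-1): push. Stack: [s1^-1]
Gen 2 (s1^-1): push. Stack: [s1^-1 s1^-1]
Gen 3 (s3): push. Stack: [s1^-1 s1^-1 s3]
Gen 4 (s3): push. Stack: [s1^-1 s1^-1 s3 s3]
Gen 5 (s3^-1): cancels prior s3. Stack: [s1^-1 s1^-1 s3]
Gen 6 (s3): push. Stack: [s1^-1 s1^-1 s3 s3]
Gen 7 (s3^-1): cancels prior s3. Stack: [s1^-1 s1^-1 s3]
Gen 8 (s3^-1): cancels prior s3. Stack: [s1^-1 s1^-1]
Gen 9 (s1): cancels prior s1^-1. Stack: [s1^-1]
Gen 10 (s1): cancels prior s1^-1. Stack: []
Reduced word: (empty)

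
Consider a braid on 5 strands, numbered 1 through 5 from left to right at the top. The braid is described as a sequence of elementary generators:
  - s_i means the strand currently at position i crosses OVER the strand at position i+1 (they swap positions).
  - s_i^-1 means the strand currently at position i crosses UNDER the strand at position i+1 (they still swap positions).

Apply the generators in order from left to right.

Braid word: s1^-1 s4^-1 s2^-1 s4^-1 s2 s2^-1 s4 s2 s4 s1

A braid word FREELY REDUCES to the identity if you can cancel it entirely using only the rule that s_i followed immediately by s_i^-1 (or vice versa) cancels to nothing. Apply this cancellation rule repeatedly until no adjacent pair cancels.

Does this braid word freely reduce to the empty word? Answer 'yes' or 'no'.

Answer: yes

Derivation:
Gen 1 (s1^-1): push. Stack: [s1^-1]
Gen 2 (s4^-1): push. Stack: [s1^-1 s4^-1]
Gen 3 (s2^-1): push. Stack: [s1^-1 s4^-1 s2^-1]
Gen 4 (s4^-1): push. Stack: [s1^-1 s4^-1 s2^-1 s4^-1]
Gen 5 (s2): push. Stack: [s1^-1 s4^-1 s2^-1 s4^-1 s2]
Gen 6 (s2^-1): cancels prior s2. Stack: [s1^-1 s4^-1 s2^-1 s4^-1]
Gen 7 (s4): cancels prior s4^-1. Stack: [s1^-1 s4^-1 s2^-1]
Gen 8 (s2): cancels prior s2^-1. Stack: [s1^-1 s4^-1]
Gen 9 (s4): cancels prior s4^-1. Stack: [s1^-1]
Gen 10 (s1): cancels prior s1^-1. Stack: []
Reduced word: (empty)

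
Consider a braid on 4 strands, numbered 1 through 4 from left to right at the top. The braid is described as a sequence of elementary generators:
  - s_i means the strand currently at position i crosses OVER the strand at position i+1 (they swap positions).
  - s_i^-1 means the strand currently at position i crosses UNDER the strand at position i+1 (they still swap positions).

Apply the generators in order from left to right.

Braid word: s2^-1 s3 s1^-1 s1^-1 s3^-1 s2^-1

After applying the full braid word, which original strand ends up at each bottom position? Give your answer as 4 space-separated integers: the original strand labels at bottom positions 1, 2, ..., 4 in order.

Gen 1 (s2^-1): strand 2 crosses under strand 3. Perm now: [1 3 2 4]
Gen 2 (s3): strand 2 crosses over strand 4. Perm now: [1 3 4 2]
Gen 3 (s1^-1): strand 1 crosses under strand 3. Perm now: [3 1 4 2]
Gen 4 (s1^-1): strand 3 crosses under strand 1. Perm now: [1 3 4 2]
Gen 5 (s3^-1): strand 4 crosses under strand 2. Perm now: [1 3 2 4]
Gen 6 (s2^-1): strand 3 crosses under strand 2. Perm now: [1 2 3 4]

Answer: 1 2 3 4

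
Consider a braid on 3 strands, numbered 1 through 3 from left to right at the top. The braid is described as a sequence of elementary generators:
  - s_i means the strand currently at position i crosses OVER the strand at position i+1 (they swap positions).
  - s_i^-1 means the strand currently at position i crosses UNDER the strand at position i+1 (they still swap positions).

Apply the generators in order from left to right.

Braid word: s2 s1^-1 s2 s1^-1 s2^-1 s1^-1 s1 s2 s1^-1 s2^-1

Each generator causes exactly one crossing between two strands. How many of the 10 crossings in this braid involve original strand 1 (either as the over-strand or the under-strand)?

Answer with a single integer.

Gen 1: crossing 2x3. Involves strand 1? no. Count so far: 0
Gen 2: crossing 1x3. Involves strand 1? yes. Count so far: 1
Gen 3: crossing 1x2. Involves strand 1? yes. Count so far: 2
Gen 4: crossing 3x2. Involves strand 1? no. Count so far: 2
Gen 5: crossing 3x1. Involves strand 1? yes. Count so far: 3
Gen 6: crossing 2x1. Involves strand 1? yes. Count so far: 4
Gen 7: crossing 1x2. Involves strand 1? yes. Count so far: 5
Gen 8: crossing 1x3. Involves strand 1? yes. Count so far: 6
Gen 9: crossing 2x3. Involves strand 1? no. Count so far: 6
Gen 10: crossing 2x1. Involves strand 1? yes. Count so far: 7

Answer: 7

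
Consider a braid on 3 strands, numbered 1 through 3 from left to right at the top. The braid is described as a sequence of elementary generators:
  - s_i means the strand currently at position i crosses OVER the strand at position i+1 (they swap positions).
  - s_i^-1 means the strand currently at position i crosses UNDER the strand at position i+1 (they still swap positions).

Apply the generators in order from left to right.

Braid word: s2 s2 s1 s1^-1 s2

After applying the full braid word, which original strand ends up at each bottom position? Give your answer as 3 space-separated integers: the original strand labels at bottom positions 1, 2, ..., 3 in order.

Answer: 1 3 2

Derivation:
Gen 1 (s2): strand 2 crosses over strand 3. Perm now: [1 3 2]
Gen 2 (s2): strand 3 crosses over strand 2. Perm now: [1 2 3]
Gen 3 (s1): strand 1 crosses over strand 2. Perm now: [2 1 3]
Gen 4 (s1^-1): strand 2 crosses under strand 1. Perm now: [1 2 3]
Gen 5 (s2): strand 2 crosses over strand 3. Perm now: [1 3 2]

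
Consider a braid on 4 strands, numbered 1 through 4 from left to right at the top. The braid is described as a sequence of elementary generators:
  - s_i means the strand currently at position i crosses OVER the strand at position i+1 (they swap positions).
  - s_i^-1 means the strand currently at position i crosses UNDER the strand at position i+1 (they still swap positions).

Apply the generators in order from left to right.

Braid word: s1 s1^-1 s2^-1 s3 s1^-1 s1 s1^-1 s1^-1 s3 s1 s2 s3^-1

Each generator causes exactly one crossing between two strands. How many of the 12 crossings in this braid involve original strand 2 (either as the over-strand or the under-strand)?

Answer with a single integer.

Gen 1: crossing 1x2. Involves strand 2? yes. Count so far: 1
Gen 2: crossing 2x1. Involves strand 2? yes. Count so far: 2
Gen 3: crossing 2x3. Involves strand 2? yes. Count so far: 3
Gen 4: crossing 2x4. Involves strand 2? yes. Count so far: 4
Gen 5: crossing 1x3. Involves strand 2? no. Count so far: 4
Gen 6: crossing 3x1. Involves strand 2? no. Count so far: 4
Gen 7: crossing 1x3. Involves strand 2? no. Count so far: 4
Gen 8: crossing 3x1. Involves strand 2? no. Count so far: 4
Gen 9: crossing 4x2. Involves strand 2? yes. Count so far: 5
Gen 10: crossing 1x3. Involves strand 2? no. Count so far: 5
Gen 11: crossing 1x2. Involves strand 2? yes. Count so far: 6
Gen 12: crossing 1x4. Involves strand 2? no. Count so far: 6

Answer: 6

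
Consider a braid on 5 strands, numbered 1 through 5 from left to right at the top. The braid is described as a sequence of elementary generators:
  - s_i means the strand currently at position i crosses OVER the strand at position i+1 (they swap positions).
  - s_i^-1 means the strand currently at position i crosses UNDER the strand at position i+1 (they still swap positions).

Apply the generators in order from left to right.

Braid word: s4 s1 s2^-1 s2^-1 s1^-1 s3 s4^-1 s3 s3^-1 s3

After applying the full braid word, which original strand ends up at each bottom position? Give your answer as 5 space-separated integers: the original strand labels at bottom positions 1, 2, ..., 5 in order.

Gen 1 (s4): strand 4 crosses over strand 5. Perm now: [1 2 3 5 4]
Gen 2 (s1): strand 1 crosses over strand 2. Perm now: [2 1 3 5 4]
Gen 3 (s2^-1): strand 1 crosses under strand 3. Perm now: [2 3 1 5 4]
Gen 4 (s2^-1): strand 3 crosses under strand 1. Perm now: [2 1 3 5 4]
Gen 5 (s1^-1): strand 2 crosses under strand 1. Perm now: [1 2 3 5 4]
Gen 6 (s3): strand 3 crosses over strand 5. Perm now: [1 2 5 3 4]
Gen 7 (s4^-1): strand 3 crosses under strand 4. Perm now: [1 2 5 4 3]
Gen 8 (s3): strand 5 crosses over strand 4. Perm now: [1 2 4 5 3]
Gen 9 (s3^-1): strand 4 crosses under strand 5. Perm now: [1 2 5 4 3]
Gen 10 (s3): strand 5 crosses over strand 4. Perm now: [1 2 4 5 3]

Answer: 1 2 4 5 3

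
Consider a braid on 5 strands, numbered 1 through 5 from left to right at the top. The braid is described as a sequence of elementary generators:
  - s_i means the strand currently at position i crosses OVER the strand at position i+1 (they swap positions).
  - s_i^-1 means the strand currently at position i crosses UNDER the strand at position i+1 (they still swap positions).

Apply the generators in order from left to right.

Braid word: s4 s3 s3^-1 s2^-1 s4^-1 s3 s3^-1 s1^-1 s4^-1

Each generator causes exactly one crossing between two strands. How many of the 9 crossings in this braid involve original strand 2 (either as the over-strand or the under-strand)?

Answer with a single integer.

Answer: 3

Derivation:
Gen 1: crossing 4x5. Involves strand 2? no. Count so far: 0
Gen 2: crossing 3x5. Involves strand 2? no. Count so far: 0
Gen 3: crossing 5x3. Involves strand 2? no. Count so far: 0
Gen 4: crossing 2x3. Involves strand 2? yes. Count so far: 1
Gen 5: crossing 5x4. Involves strand 2? no. Count so far: 1
Gen 6: crossing 2x4. Involves strand 2? yes. Count so far: 2
Gen 7: crossing 4x2. Involves strand 2? yes. Count so far: 3
Gen 8: crossing 1x3. Involves strand 2? no. Count so far: 3
Gen 9: crossing 4x5. Involves strand 2? no. Count so far: 3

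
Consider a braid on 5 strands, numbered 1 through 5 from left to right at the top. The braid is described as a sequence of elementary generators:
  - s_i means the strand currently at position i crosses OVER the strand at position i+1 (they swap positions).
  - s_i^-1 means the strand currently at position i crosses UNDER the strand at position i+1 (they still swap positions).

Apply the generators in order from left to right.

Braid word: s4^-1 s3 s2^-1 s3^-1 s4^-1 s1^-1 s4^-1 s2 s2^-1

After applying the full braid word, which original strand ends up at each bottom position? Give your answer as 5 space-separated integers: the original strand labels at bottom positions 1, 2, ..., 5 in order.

Gen 1 (s4^-1): strand 4 crosses under strand 5. Perm now: [1 2 3 5 4]
Gen 2 (s3): strand 3 crosses over strand 5. Perm now: [1 2 5 3 4]
Gen 3 (s2^-1): strand 2 crosses under strand 5. Perm now: [1 5 2 3 4]
Gen 4 (s3^-1): strand 2 crosses under strand 3. Perm now: [1 5 3 2 4]
Gen 5 (s4^-1): strand 2 crosses under strand 4. Perm now: [1 5 3 4 2]
Gen 6 (s1^-1): strand 1 crosses under strand 5. Perm now: [5 1 3 4 2]
Gen 7 (s4^-1): strand 4 crosses under strand 2. Perm now: [5 1 3 2 4]
Gen 8 (s2): strand 1 crosses over strand 3. Perm now: [5 3 1 2 4]
Gen 9 (s2^-1): strand 3 crosses under strand 1. Perm now: [5 1 3 2 4]

Answer: 5 1 3 2 4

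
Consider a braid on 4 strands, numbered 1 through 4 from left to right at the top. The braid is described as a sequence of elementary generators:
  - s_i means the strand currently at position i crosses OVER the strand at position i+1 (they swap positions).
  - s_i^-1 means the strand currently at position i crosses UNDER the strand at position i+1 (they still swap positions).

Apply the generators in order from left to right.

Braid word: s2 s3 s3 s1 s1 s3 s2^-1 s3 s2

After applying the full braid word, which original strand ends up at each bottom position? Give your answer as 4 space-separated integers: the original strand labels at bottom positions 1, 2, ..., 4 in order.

Answer: 1 2 4 3

Derivation:
Gen 1 (s2): strand 2 crosses over strand 3. Perm now: [1 3 2 4]
Gen 2 (s3): strand 2 crosses over strand 4. Perm now: [1 3 4 2]
Gen 3 (s3): strand 4 crosses over strand 2. Perm now: [1 3 2 4]
Gen 4 (s1): strand 1 crosses over strand 3. Perm now: [3 1 2 4]
Gen 5 (s1): strand 3 crosses over strand 1. Perm now: [1 3 2 4]
Gen 6 (s3): strand 2 crosses over strand 4. Perm now: [1 3 4 2]
Gen 7 (s2^-1): strand 3 crosses under strand 4. Perm now: [1 4 3 2]
Gen 8 (s3): strand 3 crosses over strand 2. Perm now: [1 4 2 3]
Gen 9 (s2): strand 4 crosses over strand 2. Perm now: [1 2 4 3]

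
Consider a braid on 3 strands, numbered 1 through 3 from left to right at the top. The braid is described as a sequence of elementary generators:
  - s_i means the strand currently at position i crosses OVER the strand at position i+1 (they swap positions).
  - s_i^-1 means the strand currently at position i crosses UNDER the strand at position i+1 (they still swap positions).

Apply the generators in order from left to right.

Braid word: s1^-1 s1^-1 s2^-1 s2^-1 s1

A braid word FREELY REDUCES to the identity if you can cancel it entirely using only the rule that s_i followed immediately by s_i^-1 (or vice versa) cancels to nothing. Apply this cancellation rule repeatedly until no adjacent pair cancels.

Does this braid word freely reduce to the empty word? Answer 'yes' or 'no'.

Answer: no

Derivation:
Gen 1 (s1^-1): push. Stack: [s1^-1]
Gen 2 (s1^-1): push. Stack: [s1^-1 s1^-1]
Gen 3 (s2^-1): push. Stack: [s1^-1 s1^-1 s2^-1]
Gen 4 (s2^-1): push. Stack: [s1^-1 s1^-1 s2^-1 s2^-1]
Gen 5 (s1): push. Stack: [s1^-1 s1^-1 s2^-1 s2^-1 s1]
Reduced word: s1^-1 s1^-1 s2^-1 s2^-1 s1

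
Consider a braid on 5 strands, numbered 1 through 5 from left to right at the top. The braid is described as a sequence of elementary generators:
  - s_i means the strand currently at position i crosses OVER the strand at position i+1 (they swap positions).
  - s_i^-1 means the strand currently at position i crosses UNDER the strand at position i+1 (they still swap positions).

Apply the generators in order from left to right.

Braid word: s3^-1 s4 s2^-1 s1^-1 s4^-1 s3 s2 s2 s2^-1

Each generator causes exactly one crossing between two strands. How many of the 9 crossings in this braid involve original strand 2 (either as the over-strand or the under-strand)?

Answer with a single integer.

Gen 1: crossing 3x4. Involves strand 2? no. Count so far: 0
Gen 2: crossing 3x5. Involves strand 2? no. Count so far: 0
Gen 3: crossing 2x4. Involves strand 2? yes. Count so far: 1
Gen 4: crossing 1x4. Involves strand 2? no. Count so far: 1
Gen 5: crossing 5x3. Involves strand 2? no. Count so far: 1
Gen 6: crossing 2x3. Involves strand 2? yes. Count so far: 2
Gen 7: crossing 1x3. Involves strand 2? no. Count so far: 2
Gen 8: crossing 3x1. Involves strand 2? no. Count so far: 2
Gen 9: crossing 1x3. Involves strand 2? no. Count so far: 2

Answer: 2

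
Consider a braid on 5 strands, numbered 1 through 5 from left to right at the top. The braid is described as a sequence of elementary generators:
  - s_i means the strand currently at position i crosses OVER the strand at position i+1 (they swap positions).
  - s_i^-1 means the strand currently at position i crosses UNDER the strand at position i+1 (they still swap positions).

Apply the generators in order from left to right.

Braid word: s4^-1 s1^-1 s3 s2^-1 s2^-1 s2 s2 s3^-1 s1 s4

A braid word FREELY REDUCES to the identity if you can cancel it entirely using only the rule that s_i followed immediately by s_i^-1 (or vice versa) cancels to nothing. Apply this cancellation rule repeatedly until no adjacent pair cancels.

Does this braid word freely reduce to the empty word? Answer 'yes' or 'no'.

Gen 1 (s4^-1): push. Stack: [s4^-1]
Gen 2 (s1^-1): push. Stack: [s4^-1 s1^-1]
Gen 3 (s3): push. Stack: [s4^-1 s1^-1 s3]
Gen 4 (s2^-1): push. Stack: [s4^-1 s1^-1 s3 s2^-1]
Gen 5 (s2^-1): push. Stack: [s4^-1 s1^-1 s3 s2^-1 s2^-1]
Gen 6 (s2): cancels prior s2^-1. Stack: [s4^-1 s1^-1 s3 s2^-1]
Gen 7 (s2): cancels prior s2^-1. Stack: [s4^-1 s1^-1 s3]
Gen 8 (s3^-1): cancels prior s3. Stack: [s4^-1 s1^-1]
Gen 9 (s1): cancels prior s1^-1. Stack: [s4^-1]
Gen 10 (s4): cancels prior s4^-1. Stack: []
Reduced word: (empty)

Answer: yes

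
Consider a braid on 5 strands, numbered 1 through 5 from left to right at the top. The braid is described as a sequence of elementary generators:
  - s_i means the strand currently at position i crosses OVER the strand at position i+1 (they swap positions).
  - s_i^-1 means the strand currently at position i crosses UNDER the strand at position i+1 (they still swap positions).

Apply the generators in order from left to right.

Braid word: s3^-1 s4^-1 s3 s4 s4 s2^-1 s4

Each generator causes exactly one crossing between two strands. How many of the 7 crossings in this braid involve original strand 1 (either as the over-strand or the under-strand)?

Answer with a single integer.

Gen 1: crossing 3x4. Involves strand 1? no. Count so far: 0
Gen 2: crossing 3x5. Involves strand 1? no. Count so far: 0
Gen 3: crossing 4x5. Involves strand 1? no. Count so far: 0
Gen 4: crossing 4x3. Involves strand 1? no. Count so far: 0
Gen 5: crossing 3x4. Involves strand 1? no. Count so far: 0
Gen 6: crossing 2x5. Involves strand 1? no. Count so far: 0
Gen 7: crossing 4x3. Involves strand 1? no. Count so far: 0

Answer: 0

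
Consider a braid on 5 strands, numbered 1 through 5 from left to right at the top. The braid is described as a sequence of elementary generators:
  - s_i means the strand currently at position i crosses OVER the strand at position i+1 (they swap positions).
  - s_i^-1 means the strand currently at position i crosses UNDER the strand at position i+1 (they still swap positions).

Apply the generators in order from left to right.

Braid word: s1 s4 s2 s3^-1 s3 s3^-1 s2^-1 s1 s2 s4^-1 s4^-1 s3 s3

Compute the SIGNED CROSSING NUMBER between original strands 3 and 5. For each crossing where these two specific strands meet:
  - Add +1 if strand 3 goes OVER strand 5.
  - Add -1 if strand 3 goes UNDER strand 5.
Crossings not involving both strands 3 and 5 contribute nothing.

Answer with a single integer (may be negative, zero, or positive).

Answer: -1

Derivation:
Gen 1: crossing 1x2. Both 3&5? no. Sum: 0
Gen 2: crossing 4x5. Both 3&5? no. Sum: 0
Gen 3: crossing 1x3. Both 3&5? no. Sum: 0
Gen 4: crossing 1x5. Both 3&5? no. Sum: 0
Gen 5: crossing 5x1. Both 3&5? no. Sum: 0
Gen 6: crossing 1x5. Both 3&5? no. Sum: 0
Gen 7: 3 under 5. Both 3&5? yes. Contrib: -1. Sum: -1
Gen 8: crossing 2x5. Both 3&5? no. Sum: -1
Gen 9: crossing 2x3. Both 3&5? no. Sum: -1
Gen 10: crossing 1x4. Both 3&5? no. Sum: -1
Gen 11: crossing 4x1. Both 3&5? no. Sum: -1
Gen 12: crossing 2x1. Both 3&5? no. Sum: -1
Gen 13: crossing 1x2. Both 3&5? no. Sum: -1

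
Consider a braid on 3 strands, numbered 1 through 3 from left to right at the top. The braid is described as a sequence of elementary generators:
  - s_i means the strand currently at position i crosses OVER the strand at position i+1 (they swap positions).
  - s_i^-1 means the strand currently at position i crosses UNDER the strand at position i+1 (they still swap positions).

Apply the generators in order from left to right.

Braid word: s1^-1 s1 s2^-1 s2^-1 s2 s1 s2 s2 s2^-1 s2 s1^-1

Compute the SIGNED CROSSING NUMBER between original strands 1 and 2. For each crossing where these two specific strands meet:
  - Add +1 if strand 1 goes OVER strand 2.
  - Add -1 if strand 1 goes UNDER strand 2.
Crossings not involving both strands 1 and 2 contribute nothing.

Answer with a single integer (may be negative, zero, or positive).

Answer: -4

Derivation:
Gen 1: 1 under 2. Both 1&2? yes. Contrib: -1. Sum: -1
Gen 2: 2 over 1. Both 1&2? yes. Contrib: -1. Sum: -2
Gen 3: crossing 2x3. Both 1&2? no. Sum: -2
Gen 4: crossing 3x2. Both 1&2? no. Sum: -2
Gen 5: crossing 2x3. Both 1&2? no. Sum: -2
Gen 6: crossing 1x3. Both 1&2? no. Sum: -2
Gen 7: 1 over 2. Both 1&2? yes. Contrib: +1. Sum: -1
Gen 8: 2 over 1. Both 1&2? yes. Contrib: -1. Sum: -2
Gen 9: 1 under 2. Both 1&2? yes. Contrib: -1. Sum: -3
Gen 10: 2 over 1. Both 1&2? yes. Contrib: -1. Sum: -4
Gen 11: crossing 3x1. Both 1&2? no. Sum: -4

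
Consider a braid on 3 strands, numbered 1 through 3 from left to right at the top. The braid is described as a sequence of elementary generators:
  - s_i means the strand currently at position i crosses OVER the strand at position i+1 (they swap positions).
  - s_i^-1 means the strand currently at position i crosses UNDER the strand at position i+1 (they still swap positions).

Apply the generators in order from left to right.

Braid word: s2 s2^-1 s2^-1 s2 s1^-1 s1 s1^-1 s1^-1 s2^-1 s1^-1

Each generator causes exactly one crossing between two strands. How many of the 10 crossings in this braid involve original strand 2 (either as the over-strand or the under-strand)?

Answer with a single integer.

Answer: 9

Derivation:
Gen 1: crossing 2x3. Involves strand 2? yes. Count so far: 1
Gen 2: crossing 3x2. Involves strand 2? yes. Count so far: 2
Gen 3: crossing 2x3. Involves strand 2? yes. Count so far: 3
Gen 4: crossing 3x2. Involves strand 2? yes. Count so far: 4
Gen 5: crossing 1x2. Involves strand 2? yes. Count so far: 5
Gen 6: crossing 2x1. Involves strand 2? yes. Count so far: 6
Gen 7: crossing 1x2. Involves strand 2? yes. Count so far: 7
Gen 8: crossing 2x1. Involves strand 2? yes. Count so far: 8
Gen 9: crossing 2x3. Involves strand 2? yes. Count so far: 9
Gen 10: crossing 1x3. Involves strand 2? no. Count so far: 9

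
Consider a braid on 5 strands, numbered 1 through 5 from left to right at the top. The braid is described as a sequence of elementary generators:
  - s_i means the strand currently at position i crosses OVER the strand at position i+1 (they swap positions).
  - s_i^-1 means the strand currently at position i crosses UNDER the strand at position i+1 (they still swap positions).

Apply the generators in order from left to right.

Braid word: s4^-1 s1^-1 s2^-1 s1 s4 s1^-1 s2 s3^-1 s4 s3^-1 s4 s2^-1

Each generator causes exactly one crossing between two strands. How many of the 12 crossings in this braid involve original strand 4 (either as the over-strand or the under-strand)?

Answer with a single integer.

Gen 1: crossing 4x5. Involves strand 4? yes. Count so far: 1
Gen 2: crossing 1x2. Involves strand 4? no. Count so far: 1
Gen 3: crossing 1x3. Involves strand 4? no. Count so far: 1
Gen 4: crossing 2x3. Involves strand 4? no. Count so far: 1
Gen 5: crossing 5x4. Involves strand 4? yes. Count so far: 2
Gen 6: crossing 3x2. Involves strand 4? no. Count so far: 2
Gen 7: crossing 3x1. Involves strand 4? no. Count so far: 2
Gen 8: crossing 3x4. Involves strand 4? yes. Count so far: 3
Gen 9: crossing 3x5. Involves strand 4? no. Count so far: 3
Gen 10: crossing 4x5. Involves strand 4? yes. Count so far: 4
Gen 11: crossing 4x3. Involves strand 4? yes. Count so far: 5
Gen 12: crossing 1x5. Involves strand 4? no. Count so far: 5

Answer: 5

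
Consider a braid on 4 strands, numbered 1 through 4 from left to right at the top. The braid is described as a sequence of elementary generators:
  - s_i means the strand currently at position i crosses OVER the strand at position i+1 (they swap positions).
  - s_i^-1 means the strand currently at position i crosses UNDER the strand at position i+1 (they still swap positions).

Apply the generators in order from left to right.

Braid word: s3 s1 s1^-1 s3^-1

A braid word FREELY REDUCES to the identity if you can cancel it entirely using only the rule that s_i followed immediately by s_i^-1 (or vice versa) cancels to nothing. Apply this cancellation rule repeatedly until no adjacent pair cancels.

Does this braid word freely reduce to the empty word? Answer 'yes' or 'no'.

Answer: yes

Derivation:
Gen 1 (s3): push. Stack: [s3]
Gen 2 (s1): push. Stack: [s3 s1]
Gen 3 (s1^-1): cancels prior s1. Stack: [s3]
Gen 4 (s3^-1): cancels prior s3. Stack: []
Reduced word: (empty)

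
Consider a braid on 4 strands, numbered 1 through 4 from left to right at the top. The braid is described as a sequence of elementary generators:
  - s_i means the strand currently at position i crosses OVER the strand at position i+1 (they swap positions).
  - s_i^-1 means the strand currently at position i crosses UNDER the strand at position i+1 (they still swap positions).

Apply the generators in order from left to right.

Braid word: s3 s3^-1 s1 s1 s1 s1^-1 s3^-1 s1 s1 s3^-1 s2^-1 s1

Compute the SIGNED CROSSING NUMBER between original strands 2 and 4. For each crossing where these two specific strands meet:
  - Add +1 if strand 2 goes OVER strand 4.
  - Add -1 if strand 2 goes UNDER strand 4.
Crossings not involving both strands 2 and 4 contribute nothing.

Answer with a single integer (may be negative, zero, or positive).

Gen 1: crossing 3x4. Both 2&4? no. Sum: 0
Gen 2: crossing 4x3. Both 2&4? no. Sum: 0
Gen 3: crossing 1x2. Both 2&4? no. Sum: 0
Gen 4: crossing 2x1. Both 2&4? no. Sum: 0
Gen 5: crossing 1x2. Both 2&4? no. Sum: 0
Gen 6: crossing 2x1. Both 2&4? no. Sum: 0
Gen 7: crossing 3x4. Both 2&4? no. Sum: 0
Gen 8: crossing 1x2. Both 2&4? no. Sum: 0
Gen 9: crossing 2x1. Both 2&4? no. Sum: 0
Gen 10: crossing 4x3. Both 2&4? no. Sum: 0
Gen 11: crossing 2x3. Both 2&4? no. Sum: 0
Gen 12: crossing 1x3. Both 2&4? no. Sum: 0

Answer: 0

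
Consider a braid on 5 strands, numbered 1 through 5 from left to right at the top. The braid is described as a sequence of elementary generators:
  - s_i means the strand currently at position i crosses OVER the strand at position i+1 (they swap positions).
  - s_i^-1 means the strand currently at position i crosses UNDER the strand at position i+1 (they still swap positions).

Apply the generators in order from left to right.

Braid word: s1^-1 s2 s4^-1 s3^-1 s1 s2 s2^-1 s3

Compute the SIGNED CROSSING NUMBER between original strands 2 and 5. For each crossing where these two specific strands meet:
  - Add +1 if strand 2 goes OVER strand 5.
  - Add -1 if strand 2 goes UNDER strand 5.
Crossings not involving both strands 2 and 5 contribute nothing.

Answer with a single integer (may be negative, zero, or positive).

Answer: 2

Derivation:
Gen 1: crossing 1x2. Both 2&5? no. Sum: 0
Gen 2: crossing 1x3. Both 2&5? no. Sum: 0
Gen 3: crossing 4x5. Both 2&5? no. Sum: 0
Gen 4: crossing 1x5. Both 2&5? no. Sum: 0
Gen 5: crossing 2x3. Both 2&5? no. Sum: 0
Gen 6: 2 over 5. Both 2&5? yes. Contrib: +1. Sum: 1
Gen 7: 5 under 2. Both 2&5? yes. Contrib: +1. Sum: 2
Gen 8: crossing 5x1. Both 2&5? no. Sum: 2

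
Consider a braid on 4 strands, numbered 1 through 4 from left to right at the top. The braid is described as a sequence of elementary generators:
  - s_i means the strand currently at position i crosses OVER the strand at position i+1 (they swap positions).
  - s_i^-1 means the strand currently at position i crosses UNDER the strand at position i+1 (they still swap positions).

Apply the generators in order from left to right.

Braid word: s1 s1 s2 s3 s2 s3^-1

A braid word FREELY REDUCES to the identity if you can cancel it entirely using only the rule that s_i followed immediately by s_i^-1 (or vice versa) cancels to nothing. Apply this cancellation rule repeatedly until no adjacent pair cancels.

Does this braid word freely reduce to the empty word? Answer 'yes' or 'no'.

Answer: no

Derivation:
Gen 1 (s1): push. Stack: [s1]
Gen 2 (s1): push. Stack: [s1 s1]
Gen 3 (s2): push. Stack: [s1 s1 s2]
Gen 4 (s3): push. Stack: [s1 s1 s2 s3]
Gen 5 (s2): push. Stack: [s1 s1 s2 s3 s2]
Gen 6 (s3^-1): push. Stack: [s1 s1 s2 s3 s2 s3^-1]
Reduced word: s1 s1 s2 s3 s2 s3^-1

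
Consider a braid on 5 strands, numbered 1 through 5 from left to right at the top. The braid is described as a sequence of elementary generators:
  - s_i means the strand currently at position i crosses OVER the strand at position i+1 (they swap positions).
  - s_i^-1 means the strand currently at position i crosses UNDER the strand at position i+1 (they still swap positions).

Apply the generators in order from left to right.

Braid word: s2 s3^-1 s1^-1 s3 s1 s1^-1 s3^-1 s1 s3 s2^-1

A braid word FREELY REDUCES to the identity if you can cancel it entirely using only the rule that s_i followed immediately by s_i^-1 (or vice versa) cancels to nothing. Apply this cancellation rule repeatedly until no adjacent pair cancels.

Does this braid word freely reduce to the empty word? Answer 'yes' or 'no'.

Gen 1 (s2): push. Stack: [s2]
Gen 2 (s3^-1): push. Stack: [s2 s3^-1]
Gen 3 (s1^-1): push. Stack: [s2 s3^-1 s1^-1]
Gen 4 (s3): push. Stack: [s2 s3^-1 s1^-1 s3]
Gen 5 (s1): push. Stack: [s2 s3^-1 s1^-1 s3 s1]
Gen 6 (s1^-1): cancels prior s1. Stack: [s2 s3^-1 s1^-1 s3]
Gen 7 (s3^-1): cancels prior s3. Stack: [s2 s3^-1 s1^-1]
Gen 8 (s1): cancels prior s1^-1. Stack: [s2 s3^-1]
Gen 9 (s3): cancels prior s3^-1. Stack: [s2]
Gen 10 (s2^-1): cancels prior s2. Stack: []
Reduced word: (empty)

Answer: yes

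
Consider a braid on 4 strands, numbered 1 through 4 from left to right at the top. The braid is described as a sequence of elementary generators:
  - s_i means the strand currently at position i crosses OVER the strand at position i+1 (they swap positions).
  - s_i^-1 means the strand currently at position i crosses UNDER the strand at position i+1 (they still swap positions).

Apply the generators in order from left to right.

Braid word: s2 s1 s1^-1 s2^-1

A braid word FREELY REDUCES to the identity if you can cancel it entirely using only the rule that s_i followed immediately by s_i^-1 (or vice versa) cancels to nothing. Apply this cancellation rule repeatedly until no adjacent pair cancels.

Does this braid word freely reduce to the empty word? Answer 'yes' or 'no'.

Answer: yes

Derivation:
Gen 1 (s2): push. Stack: [s2]
Gen 2 (s1): push. Stack: [s2 s1]
Gen 3 (s1^-1): cancels prior s1. Stack: [s2]
Gen 4 (s2^-1): cancels prior s2. Stack: []
Reduced word: (empty)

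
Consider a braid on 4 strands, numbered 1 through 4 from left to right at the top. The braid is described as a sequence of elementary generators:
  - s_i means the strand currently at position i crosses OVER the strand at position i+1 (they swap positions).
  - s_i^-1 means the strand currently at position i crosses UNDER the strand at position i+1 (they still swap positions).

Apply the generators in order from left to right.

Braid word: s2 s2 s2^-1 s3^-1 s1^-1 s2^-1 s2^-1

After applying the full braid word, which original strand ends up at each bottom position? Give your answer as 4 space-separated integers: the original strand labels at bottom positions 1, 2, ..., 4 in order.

Gen 1 (s2): strand 2 crosses over strand 3. Perm now: [1 3 2 4]
Gen 2 (s2): strand 3 crosses over strand 2. Perm now: [1 2 3 4]
Gen 3 (s2^-1): strand 2 crosses under strand 3. Perm now: [1 3 2 4]
Gen 4 (s3^-1): strand 2 crosses under strand 4. Perm now: [1 3 4 2]
Gen 5 (s1^-1): strand 1 crosses under strand 3. Perm now: [3 1 4 2]
Gen 6 (s2^-1): strand 1 crosses under strand 4. Perm now: [3 4 1 2]
Gen 7 (s2^-1): strand 4 crosses under strand 1. Perm now: [3 1 4 2]

Answer: 3 1 4 2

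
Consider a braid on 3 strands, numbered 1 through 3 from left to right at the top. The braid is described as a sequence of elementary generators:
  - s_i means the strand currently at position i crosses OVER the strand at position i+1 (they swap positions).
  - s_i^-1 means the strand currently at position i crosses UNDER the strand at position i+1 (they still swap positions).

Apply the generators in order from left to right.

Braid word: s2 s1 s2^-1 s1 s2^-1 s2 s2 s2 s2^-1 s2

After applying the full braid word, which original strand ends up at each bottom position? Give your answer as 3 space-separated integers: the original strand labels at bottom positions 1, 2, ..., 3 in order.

Answer: 2 3 1

Derivation:
Gen 1 (s2): strand 2 crosses over strand 3. Perm now: [1 3 2]
Gen 2 (s1): strand 1 crosses over strand 3. Perm now: [3 1 2]
Gen 3 (s2^-1): strand 1 crosses under strand 2. Perm now: [3 2 1]
Gen 4 (s1): strand 3 crosses over strand 2. Perm now: [2 3 1]
Gen 5 (s2^-1): strand 3 crosses under strand 1. Perm now: [2 1 3]
Gen 6 (s2): strand 1 crosses over strand 3. Perm now: [2 3 1]
Gen 7 (s2): strand 3 crosses over strand 1. Perm now: [2 1 3]
Gen 8 (s2): strand 1 crosses over strand 3. Perm now: [2 3 1]
Gen 9 (s2^-1): strand 3 crosses under strand 1. Perm now: [2 1 3]
Gen 10 (s2): strand 1 crosses over strand 3. Perm now: [2 3 1]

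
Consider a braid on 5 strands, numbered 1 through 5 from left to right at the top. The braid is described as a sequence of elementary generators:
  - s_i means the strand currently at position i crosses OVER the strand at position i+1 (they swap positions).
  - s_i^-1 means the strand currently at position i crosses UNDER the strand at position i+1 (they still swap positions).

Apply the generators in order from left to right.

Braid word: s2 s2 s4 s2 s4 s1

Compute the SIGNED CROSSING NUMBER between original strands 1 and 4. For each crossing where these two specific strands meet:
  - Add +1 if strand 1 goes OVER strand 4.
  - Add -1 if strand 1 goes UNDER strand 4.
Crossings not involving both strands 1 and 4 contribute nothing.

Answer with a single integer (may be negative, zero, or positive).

Answer: 0

Derivation:
Gen 1: crossing 2x3. Both 1&4? no. Sum: 0
Gen 2: crossing 3x2. Both 1&4? no. Sum: 0
Gen 3: crossing 4x5. Both 1&4? no. Sum: 0
Gen 4: crossing 2x3. Both 1&4? no. Sum: 0
Gen 5: crossing 5x4. Both 1&4? no. Sum: 0
Gen 6: crossing 1x3. Both 1&4? no. Sum: 0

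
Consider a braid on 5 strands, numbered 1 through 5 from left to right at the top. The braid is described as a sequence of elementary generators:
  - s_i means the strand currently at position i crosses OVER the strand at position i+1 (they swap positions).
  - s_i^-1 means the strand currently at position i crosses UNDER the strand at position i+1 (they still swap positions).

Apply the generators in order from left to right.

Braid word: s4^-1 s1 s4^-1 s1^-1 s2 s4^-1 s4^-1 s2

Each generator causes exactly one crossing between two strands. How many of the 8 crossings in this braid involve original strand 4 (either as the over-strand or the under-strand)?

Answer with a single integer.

Answer: 4

Derivation:
Gen 1: crossing 4x5. Involves strand 4? yes. Count so far: 1
Gen 2: crossing 1x2. Involves strand 4? no. Count so far: 1
Gen 3: crossing 5x4. Involves strand 4? yes. Count so far: 2
Gen 4: crossing 2x1. Involves strand 4? no. Count so far: 2
Gen 5: crossing 2x3. Involves strand 4? no. Count so far: 2
Gen 6: crossing 4x5. Involves strand 4? yes. Count so far: 3
Gen 7: crossing 5x4. Involves strand 4? yes. Count so far: 4
Gen 8: crossing 3x2. Involves strand 4? no. Count so far: 4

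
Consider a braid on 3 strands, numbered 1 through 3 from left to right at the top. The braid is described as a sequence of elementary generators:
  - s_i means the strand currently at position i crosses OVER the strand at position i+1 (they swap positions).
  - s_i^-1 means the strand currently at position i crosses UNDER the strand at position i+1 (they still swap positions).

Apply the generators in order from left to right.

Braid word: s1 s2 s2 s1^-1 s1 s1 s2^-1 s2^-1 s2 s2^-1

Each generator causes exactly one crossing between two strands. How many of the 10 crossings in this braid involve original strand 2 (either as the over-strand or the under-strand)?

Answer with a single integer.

Gen 1: crossing 1x2. Involves strand 2? yes. Count so far: 1
Gen 2: crossing 1x3. Involves strand 2? no. Count so far: 1
Gen 3: crossing 3x1. Involves strand 2? no. Count so far: 1
Gen 4: crossing 2x1. Involves strand 2? yes. Count so far: 2
Gen 5: crossing 1x2. Involves strand 2? yes. Count so far: 3
Gen 6: crossing 2x1. Involves strand 2? yes. Count so far: 4
Gen 7: crossing 2x3. Involves strand 2? yes. Count so far: 5
Gen 8: crossing 3x2. Involves strand 2? yes. Count so far: 6
Gen 9: crossing 2x3. Involves strand 2? yes. Count so far: 7
Gen 10: crossing 3x2. Involves strand 2? yes. Count so far: 8

Answer: 8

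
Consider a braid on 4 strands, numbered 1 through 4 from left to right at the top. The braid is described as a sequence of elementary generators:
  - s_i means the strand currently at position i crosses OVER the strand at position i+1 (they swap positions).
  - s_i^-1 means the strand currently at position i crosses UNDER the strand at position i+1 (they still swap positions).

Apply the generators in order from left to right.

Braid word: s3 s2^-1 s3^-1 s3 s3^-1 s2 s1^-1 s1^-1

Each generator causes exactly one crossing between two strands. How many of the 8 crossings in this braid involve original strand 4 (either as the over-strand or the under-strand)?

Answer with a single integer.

Gen 1: crossing 3x4. Involves strand 4? yes. Count so far: 1
Gen 2: crossing 2x4. Involves strand 4? yes. Count so far: 2
Gen 3: crossing 2x3. Involves strand 4? no. Count so far: 2
Gen 4: crossing 3x2. Involves strand 4? no. Count so far: 2
Gen 5: crossing 2x3. Involves strand 4? no. Count so far: 2
Gen 6: crossing 4x3. Involves strand 4? yes. Count so far: 3
Gen 7: crossing 1x3. Involves strand 4? no. Count so far: 3
Gen 8: crossing 3x1. Involves strand 4? no. Count so far: 3

Answer: 3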